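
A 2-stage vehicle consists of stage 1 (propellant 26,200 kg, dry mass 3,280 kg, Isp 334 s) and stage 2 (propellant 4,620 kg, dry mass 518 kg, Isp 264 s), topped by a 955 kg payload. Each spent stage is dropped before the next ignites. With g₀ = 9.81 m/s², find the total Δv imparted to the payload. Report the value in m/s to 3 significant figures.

Δv ≈ 8050 m/s

Ignition mass of stage 1 = 26,200+3,280 + 4,620+518 + 955 = 35,573 kg.
Stage 1: m₀ = 35,573 kg, m_f = 35,573 − 26,200 = 9,373 kg; Δv = 334×9.81×ln(3.795) = 3276.5×1.3338 ≈ 4370 m/s.
Stage 2: m₀ = 6,093 kg, m_f = 6,093 − 4,620 = 1,473 kg; Δv = 264×9.81×ln(4.136) = 2589.8×1.4198 ≈ 3677 m/s.
Total Δv = 4370 + 3677 = 8047 m/s.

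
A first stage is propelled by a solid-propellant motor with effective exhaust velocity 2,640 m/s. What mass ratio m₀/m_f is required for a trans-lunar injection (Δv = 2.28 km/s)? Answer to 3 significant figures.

m₀/m_f = exp(Δv / v_e) = exp(2280 / 2640.0) = exp(0.8636) = 2.3718.

mass ratio ≈ 2.37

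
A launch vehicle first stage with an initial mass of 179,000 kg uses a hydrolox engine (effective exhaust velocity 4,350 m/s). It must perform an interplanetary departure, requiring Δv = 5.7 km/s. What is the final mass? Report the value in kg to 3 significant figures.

From the ideal rocket equation, m₀/m_f = exp(Δv / v_e) = exp(5700 / 4350.0) = exp(1.3103) = 3.7075.
m_f = m₀ / 3.7075 = 179,000 / 3.7075 = 48,280.5 kg.

final mass ≈ 48300 kg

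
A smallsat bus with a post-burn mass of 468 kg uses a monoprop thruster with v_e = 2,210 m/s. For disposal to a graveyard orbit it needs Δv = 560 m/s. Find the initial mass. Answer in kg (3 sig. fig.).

initial mass ≈ 603 kg

From the ideal rocket equation, m₀/m_f = exp(Δv / v_e) = exp(560 / 2210.0) = exp(0.2534) = 1.2884.
m₀ = m_f × 1.2884 = 468 × 1.2884 = 602.971 kg.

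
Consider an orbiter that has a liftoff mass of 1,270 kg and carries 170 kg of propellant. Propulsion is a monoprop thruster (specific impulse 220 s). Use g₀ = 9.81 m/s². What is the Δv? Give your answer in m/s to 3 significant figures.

Δv ≈ 310 m/s

v_e = Isp · g₀ = 220 × 9.81 = 2158.2 m/s.
m_f = m₀ − m_prop = 1,270 − 170 = 1,100 kg.
Δv = v_e · ln(m₀/m_f) = 2158.2 × ln(1.155) = 2158.2 × 0.1437 ≈ 310.1 m/s.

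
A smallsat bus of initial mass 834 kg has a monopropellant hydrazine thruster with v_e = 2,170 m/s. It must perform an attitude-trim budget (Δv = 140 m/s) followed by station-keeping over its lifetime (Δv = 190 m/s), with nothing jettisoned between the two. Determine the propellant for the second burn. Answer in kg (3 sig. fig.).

propellant for the second burn ≈ 65.5 kg

After the first burn: m = 834 × exp(−140/2170.0) = 834 × 0.93752 = 781.892 kg.
After the second burn: m = 781.892 × exp(−190/2170.0) = 781.892 × 0.91617 = 716.346 kg.
Second-burn propellant = 781.892 − 716.346 = 65.546 kg.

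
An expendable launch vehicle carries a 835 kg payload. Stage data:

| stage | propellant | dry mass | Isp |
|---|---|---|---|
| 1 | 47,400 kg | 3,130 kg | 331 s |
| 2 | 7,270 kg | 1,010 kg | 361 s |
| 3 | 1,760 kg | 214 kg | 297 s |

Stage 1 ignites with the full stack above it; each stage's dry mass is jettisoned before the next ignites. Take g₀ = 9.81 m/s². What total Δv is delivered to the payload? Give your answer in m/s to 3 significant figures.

Ignition mass of stage 1 = 47,400+3,130 + 7,270+1,010 + 1,760+214 + 835 = 61,619 kg.
Stage 1: m₀ = 61,619 kg, m_f = 61,619 − 47,400 = 14,219 kg; Δv = 331×9.81×ln(4.334) = 3247.1×1.4664 ≈ 4762 m/s.
Stage 2: m₀ = 11,089 kg, m_f = 11,089 − 7,270 = 3,819 kg; Δv = 361×9.81×ln(2.904) = 3541.4×1.0660 ≈ 3775 m/s.
Stage 3: m₀ = 2,809 kg, m_f = 2,809 − 1,760 = 1,049 kg; Δv = 297×9.81×ln(2.678) = 2913.6×0.9850 ≈ 2870 m/s.
Total Δv = 4762 + 3775 + 2870 = 11407 m/s.

Δv ≈ 11400 m/s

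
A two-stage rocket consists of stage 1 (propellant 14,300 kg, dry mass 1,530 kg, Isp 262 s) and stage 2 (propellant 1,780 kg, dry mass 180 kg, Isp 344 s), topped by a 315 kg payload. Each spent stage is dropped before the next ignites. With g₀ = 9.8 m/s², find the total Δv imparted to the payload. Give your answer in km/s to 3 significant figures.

Δv ≈ 9.15 km/s

Ignition mass of stage 1 = 14,300+1,530 + 1,780+180 + 315 = 18,105 kg.
Stage 1: m₀ = 18,105 kg, m_f = 18,105 − 14,300 = 3,805 kg; Δv = 262×9.8×ln(4.758) = 2567.6×1.5599 ≈ 4005 m/s.
Stage 2: m₀ = 2,275 kg, m_f = 2,275 − 1,780 = 495 kg; Δv = 344×9.8×ln(4.596) = 3371.2×1.5252 ≈ 5142 m/s.
Total Δv = 4005 + 5142 = 9147 m/s.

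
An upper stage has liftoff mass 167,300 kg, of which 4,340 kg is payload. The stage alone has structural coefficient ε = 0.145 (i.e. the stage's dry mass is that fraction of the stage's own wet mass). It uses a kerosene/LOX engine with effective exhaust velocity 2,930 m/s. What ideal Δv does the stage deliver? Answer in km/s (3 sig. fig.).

Stage wet mass = m₀ − payload = 167,300 − 4,340 = 162,960 kg.
Stage dry mass = ε × stage wet mass = 0.145 × 162,960 = 23,629.2 kg.
Burnout mass m_f = stage dry + payload = 23,629.2 + 4,340 = 27,969.2 kg.
Δv = v_e · ln(167,300/27,969.2) = 2930.0 × ln(5.982) = 2930.0 × 1.7887 ≈ 5241 m/s.

Δv ≈ 5.24 km/s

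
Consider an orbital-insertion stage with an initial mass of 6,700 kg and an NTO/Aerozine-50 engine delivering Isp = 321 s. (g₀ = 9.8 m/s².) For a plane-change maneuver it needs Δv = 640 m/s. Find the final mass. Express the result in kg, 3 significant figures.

final mass ≈ 5470 kg

v_e = Isp · g₀ = 321 × 9.8 = 3145.8 m/s.
m₀/m_f = exp(Δv / v_e) = exp(640 / 3145.8) = exp(0.2034) = 1.2256.
m_f = m₀ / 1.2256 = 6,700 / 1.2256 = 5,466.71 kg.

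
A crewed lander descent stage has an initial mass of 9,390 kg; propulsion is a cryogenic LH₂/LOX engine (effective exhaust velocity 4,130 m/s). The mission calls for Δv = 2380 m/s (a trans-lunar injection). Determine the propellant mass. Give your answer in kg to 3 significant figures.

propellant mass ≈ 4110 kg

By the Tsiolkovsky rocket equation, m₀/m_f = exp(Δv / v_e) = exp(2380 / 4130.0) = exp(0.5763) = 1.7794.
m_f = 9,390 / 1.7794 = 5,277.06 kg, so propellant = m₀ − m_f = 9,390 − 5,277.06 = 4,112.94 kg.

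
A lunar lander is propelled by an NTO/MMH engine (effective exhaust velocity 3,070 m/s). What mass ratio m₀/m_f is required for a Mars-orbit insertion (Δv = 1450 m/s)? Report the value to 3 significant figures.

Rocket equation: m₀/m_f = exp(Δv / v_e) = exp(1450 / 3070.0) = exp(0.4723) = 1.6037.

mass ratio ≈ 1.60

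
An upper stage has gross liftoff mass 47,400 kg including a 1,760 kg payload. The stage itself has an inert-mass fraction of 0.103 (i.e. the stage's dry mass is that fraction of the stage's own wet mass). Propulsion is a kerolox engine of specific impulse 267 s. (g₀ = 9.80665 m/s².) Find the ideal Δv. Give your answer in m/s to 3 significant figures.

Stage wet mass = m₀ − payload = 47,400 − 1,760 = 45,640 kg.
Stage dry mass = ε × stage wet mass = 0.103 × 45,640 = 4,700.92 kg.
Burnout mass m_f = stage dry + payload = 4,700.92 + 1,760 = 6,460.92 kg.
v_e = Isp · g₀ = 267 × 9.80665 = 2618.4 m/s.
From the ideal rocket equation, Δv = v_e · ln(47,400/6,460.92) = 2618.4 × ln(7.336) = 2618.4 × 1.9929 ≈ 5218 m/s.

Δv ≈ 5220 m/s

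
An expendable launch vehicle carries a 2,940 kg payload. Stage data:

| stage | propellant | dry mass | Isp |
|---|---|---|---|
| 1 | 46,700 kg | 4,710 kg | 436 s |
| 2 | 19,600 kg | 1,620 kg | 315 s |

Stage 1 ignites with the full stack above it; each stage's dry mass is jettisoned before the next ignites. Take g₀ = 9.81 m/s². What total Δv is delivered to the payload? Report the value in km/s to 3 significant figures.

Ignition mass of stage 1 = 46,700+4,710 + 19,600+1,620 + 2,940 = 75,570 kg.
Stage 1: m₀ = 75,570 kg, m_f = 75,570 − 46,700 = 28,870 kg; Δv = 436×9.81×ln(2.618) = 4277.2×0.9623 ≈ 4116 m/s.
Stage 2: m₀ = 24,160 kg, m_f = 24,160 − 19,600 = 4,560 kg; Δv = 315×9.81×ln(5.298) = 3090.2×1.6674 ≈ 5152 m/s.
Total Δv = 4116 + 5152 = 9268 m/s.

Δv ≈ 9.27 km/s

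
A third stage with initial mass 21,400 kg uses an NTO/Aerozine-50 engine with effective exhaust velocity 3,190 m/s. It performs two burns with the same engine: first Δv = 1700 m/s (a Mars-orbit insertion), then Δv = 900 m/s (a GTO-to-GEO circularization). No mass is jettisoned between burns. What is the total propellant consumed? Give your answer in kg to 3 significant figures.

total propellant consumed ≈ 11900 kg

After the first burn: m = 21400 × exp(−1700/3190.0) = 21400 × 0.58689 = 12,559.4 kg.
After the second burn: m = 12,559.4 × exp(−900/3190.0) = 12,559.4 × 0.75417 = 9,471.92 kg.
Total propellant = m₀ − m_final = 21400 − 9,471.92 = 11,928.08 kg.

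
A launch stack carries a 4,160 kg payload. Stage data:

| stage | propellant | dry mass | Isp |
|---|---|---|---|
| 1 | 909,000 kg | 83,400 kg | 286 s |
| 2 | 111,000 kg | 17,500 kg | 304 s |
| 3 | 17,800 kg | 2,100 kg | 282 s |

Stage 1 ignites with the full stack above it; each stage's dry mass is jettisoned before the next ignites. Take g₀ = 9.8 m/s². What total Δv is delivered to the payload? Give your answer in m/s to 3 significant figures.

Δv ≈ 12000 m/s

Ignition mass of stage 1 = 909,000+83,400 + 111,000+17,500 + 17,800+2,100 + 4,160 = 1,144,960 kg.
Stage 1: m₀ = 1,144,960 kg, m_f = 1,144,960 − 909,000 = 235,960 kg; Δv = 286×9.8×ln(4.852) = 2802.8×1.5795 ≈ 4427 m/s.
Stage 2: m₀ = 152,560 kg, m_f = 152,560 − 111,000 = 41,560 kg; Δv = 304×9.8×ln(3.671) = 2979.2×1.3004 ≈ 3874 m/s.
Stage 3: m₀ = 24,060 kg, m_f = 24,060 − 17,800 = 6,260 kg; Δv = 282×9.8×ln(3.843) = 2763.6×1.3464 ≈ 3721 m/s.
Total Δv = 4427 + 3874 + 3721 = 12022 m/s.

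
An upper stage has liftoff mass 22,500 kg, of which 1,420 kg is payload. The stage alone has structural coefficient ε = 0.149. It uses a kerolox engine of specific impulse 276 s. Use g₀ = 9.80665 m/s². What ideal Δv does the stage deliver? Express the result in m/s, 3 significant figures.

Δv ≈ 4320 m/s

Stage wet mass = m₀ − payload = 22,500 − 1,420 = 21,080 kg.
Stage dry mass = ε × stage wet mass = 0.149 × 21,080 = 3,140.92 kg.
Burnout mass m_f = stage dry + payload = 3,140.92 + 1,420 = 4,560.92 kg.
v_e = Isp · g₀ = 276 × 9.80665 = 2706.6 m/s.
From the ideal rocket equation, Δv = v_e · ln(22,500/4,560.92) = 2706.6 × ln(4.933) = 2706.6 × 1.5960 ≈ 4320 m/s.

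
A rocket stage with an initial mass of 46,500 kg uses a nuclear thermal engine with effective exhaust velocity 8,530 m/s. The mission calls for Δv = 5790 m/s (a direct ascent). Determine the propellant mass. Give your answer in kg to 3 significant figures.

From the ideal rocket equation, m₀/m_f = exp(Δv / v_e) = exp(5790 / 8530.0) = exp(0.6788) = 1.9715.
m_f = 46,500 / 1.9715 = 23,586.1 kg, so propellant = m₀ − m_f = 46,500 − 23,586.1 = 22,913.9 kg.

propellant mass ≈ 22900 kg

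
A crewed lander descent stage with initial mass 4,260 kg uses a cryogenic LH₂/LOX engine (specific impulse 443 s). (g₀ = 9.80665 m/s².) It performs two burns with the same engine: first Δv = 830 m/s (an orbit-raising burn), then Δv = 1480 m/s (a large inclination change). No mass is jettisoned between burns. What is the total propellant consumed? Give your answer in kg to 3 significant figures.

total propellant consumed ≈ 1760 kg

v_e = Isp · g₀ = 443 × 9.80665 = 4344.3 m/s.
After the first burn: m = 4260 × exp(−830/4344.3) = 4260 × 0.82609 = 3,519.14 kg.
After the second burn: m = 3,519.14 × exp(−1480/4344.3) = 3,519.14 × 0.71129 = 2,503.13 kg.
Total propellant = m₀ − m_final = 4260 − 2,503.13 = 1,756.87 kg.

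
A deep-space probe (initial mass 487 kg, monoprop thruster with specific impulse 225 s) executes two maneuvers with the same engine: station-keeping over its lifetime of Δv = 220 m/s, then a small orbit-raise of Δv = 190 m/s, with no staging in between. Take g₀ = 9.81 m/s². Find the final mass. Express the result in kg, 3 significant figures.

final mass ≈ 404 kg

v_e = Isp · g₀ = 225 × 9.81 = 2207.2 m/s.
After the first burn: m = 487 × exp(−220/2207.2) = 487 × 0.90513 = 440.798 kg.
After the second burn: m = 440.798 × exp(−190/2207.2) = 440.798 × 0.91752 = 404.441 kg.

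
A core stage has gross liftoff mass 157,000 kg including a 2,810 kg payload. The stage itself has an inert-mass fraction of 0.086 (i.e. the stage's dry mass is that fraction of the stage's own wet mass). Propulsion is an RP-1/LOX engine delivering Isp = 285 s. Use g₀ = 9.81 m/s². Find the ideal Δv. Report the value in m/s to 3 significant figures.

Stage wet mass = m₀ − payload = 157,000 − 2,810 = 154,190 kg.
Stage dry mass = ε × stage wet mass = 0.086 × 154,190 = 13,260.3 kg.
Burnout mass m_f = stage dry + payload = 13,260.3 + 2,810 = 16,070.3 kg.
v_e = Isp · g₀ = 285 × 9.81 = 2795.9 m/s.
By the Tsiolkovsky rocket equation, Δv = v_e · ln(157,000/16,070.3) = 2795.9 × ln(9.77) = 2795.9 × 2.2793 ≈ 6373 m/s.

Δv ≈ 6370 m/s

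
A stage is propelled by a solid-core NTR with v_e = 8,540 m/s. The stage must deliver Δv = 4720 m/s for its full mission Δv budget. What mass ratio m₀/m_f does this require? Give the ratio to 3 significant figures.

mass ratio ≈ 1.74

By the Tsiolkovsky rocket equation, m₀/m_f = exp(Δv / v_e) = exp(4720 / 8540.0) = exp(0.5527) = 1.7379.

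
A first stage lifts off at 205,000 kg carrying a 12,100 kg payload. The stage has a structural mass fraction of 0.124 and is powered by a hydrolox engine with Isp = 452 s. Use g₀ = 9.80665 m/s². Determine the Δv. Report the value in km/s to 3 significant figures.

Stage wet mass = m₀ − payload = 205,000 − 12,100 = 192,900 kg.
Stage dry mass = ε × stage wet mass = 0.124 × 192,900 = 23,919.6 kg.
Burnout mass m_f = stage dry + payload = 23,919.6 + 12,100 = 36,019.6 kg.
v_e = Isp · g₀ = 452 × 9.80665 = 4432.6 m/s.
Δv = v_e · ln(205,000/36,019.6) = 4432.6 × ln(5.691) = 4432.6 × 1.7389 ≈ 7708 m/s.

Δv ≈ 7.71 km/s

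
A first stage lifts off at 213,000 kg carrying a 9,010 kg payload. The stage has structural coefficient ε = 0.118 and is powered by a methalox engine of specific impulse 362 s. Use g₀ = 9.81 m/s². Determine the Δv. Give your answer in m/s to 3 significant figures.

Δv ≈ 6610 m/s

Stage wet mass = m₀ − payload = 213,000 − 9,010 = 203,990 kg.
Stage dry mass = ε × stage wet mass = 0.118 × 203,990 = 24,070.8 kg.
Burnout mass m_f = stage dry + payload = 24,070.8 + 9,010 = 33,080.8 kg.
v_e = Isp · g₀ = 362 × 9.81 = 3551.2 m/s.
By the Tsiolkovsky rocket equation, Δv = v_e · ln(213,000/33,080.8) = 3551.2 × ln(6.439) = 3551.2 × 1.8623 ≈ 6614 m/s.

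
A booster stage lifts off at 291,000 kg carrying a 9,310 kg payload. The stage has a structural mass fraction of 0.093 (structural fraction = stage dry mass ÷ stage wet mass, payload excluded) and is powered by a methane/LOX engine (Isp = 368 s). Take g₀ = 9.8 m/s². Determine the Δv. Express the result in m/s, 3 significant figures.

Stage wet mass = m₀ − payload = 291,000 − 9,310 = 281,690 kg.
Stage dry mass = ε × stage wet mass = 0.093 × 281,690 = 26,197.2 kg.
Burnout mass m_f = stage dry + payload = 26,197.2 + 9,310 = 35,507.2 kg.
v_e = Isp · g₀ = 368 × 9.8 = 3606.4 m/s.
Δv = v_e · ln(291,000/35,507.2) = 3606.4 × ln(8.196) = 3606.4 × 2.1036 ≈ 7586 m/s.

Δv ≈ 7590 m/s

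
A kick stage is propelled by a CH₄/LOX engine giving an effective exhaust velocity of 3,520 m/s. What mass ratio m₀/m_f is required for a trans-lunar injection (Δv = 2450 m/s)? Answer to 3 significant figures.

m₀/m_f = exp(Δv / v_e) = exp(2450 / 3520.0) = exp(0.6960) = 2.0058.

mass ratio ≈ 2.01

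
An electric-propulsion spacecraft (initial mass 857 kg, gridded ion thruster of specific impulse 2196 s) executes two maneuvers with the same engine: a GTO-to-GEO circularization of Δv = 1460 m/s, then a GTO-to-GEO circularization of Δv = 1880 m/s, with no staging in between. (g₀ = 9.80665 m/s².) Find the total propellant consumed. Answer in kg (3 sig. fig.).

v_e = Isp · g₀ = 2196 × 9.80665 = 21535.4 m/s.
After the first burn: m = 857 × exp(−1460/21535.4) = 857 × 0.93445 = 800.824 kg.
After the second burn: m = 800.824 × exp(−1880/21535.4) = 800.824 × 0.91640 = 733.875 kg.
Total propellant = m₀ − m_final = 857 − 733.875 = 123.125 kg.

total propellant consumed ≈ 123 kg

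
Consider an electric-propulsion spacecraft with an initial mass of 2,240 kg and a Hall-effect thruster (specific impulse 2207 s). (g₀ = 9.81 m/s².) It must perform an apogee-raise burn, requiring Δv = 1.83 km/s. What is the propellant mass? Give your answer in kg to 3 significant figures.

v_e = Isp · g₀ = 2207 × 9.81 = 21650.7 m/s.
Using Δv = v_e ln(m₀/m_f): m₀/m_f = exp(Δv / v_e) = exp(1830 / 21650.7) = exp(0.0845) = 1.0882.
m_f = 2,240 / 1.0882 = 2,058.45 kg, so propellant = m₀ − m_f = 2,240 − 2,058.45 = 181.55 kg.

propellant mass ≈ 182 kg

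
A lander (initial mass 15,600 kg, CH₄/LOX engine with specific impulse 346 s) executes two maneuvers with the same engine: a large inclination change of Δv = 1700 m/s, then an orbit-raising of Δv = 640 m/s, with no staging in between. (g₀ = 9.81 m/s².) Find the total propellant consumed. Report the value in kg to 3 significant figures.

total propellant consumed ≈ 7770 kg

v_e = Isp · g₀ = 346 × 9.81 = 3394.3 m/s.
After the first burn: m = 15600 × exp(−1700/3394.3) = 15600 × 0.60602 = 9,453.91 kg.
After the second burn: m = 9,453.91 × exp(−640/3394.3) = 9,453.91 × 0.82816 = 7,829.35 kg.
Total propellant = m₀ − m_final = 15600 − 7,829.35 = 7,770.65 kg.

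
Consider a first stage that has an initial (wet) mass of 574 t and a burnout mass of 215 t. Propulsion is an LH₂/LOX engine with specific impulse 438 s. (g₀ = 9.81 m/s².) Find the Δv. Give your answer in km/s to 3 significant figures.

Δv ≈ 4.22 km/s

v_e = Isp · g₀ = 438 × 9.81 = 4296.8 m/s.
Δv = v_e · ln(m₀/m_f) = 4296.8 × ln(2.67) = 4296.8 × 0.9820 ≈ 4219.4 m/s.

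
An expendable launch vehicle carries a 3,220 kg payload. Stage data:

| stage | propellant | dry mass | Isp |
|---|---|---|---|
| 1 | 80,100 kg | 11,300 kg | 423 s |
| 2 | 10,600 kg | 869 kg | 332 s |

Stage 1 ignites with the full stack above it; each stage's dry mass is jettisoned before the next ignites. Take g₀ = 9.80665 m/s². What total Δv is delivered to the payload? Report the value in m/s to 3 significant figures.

Δv ≈ 10000 m/s

Ignition mass of stage 1 = 80,100+11,300 + 10,600+869 + 3,220 = 106,089 kg.
Stage 1: m₀ = 106,089 kg, m_f = 106,089 − 80,100 = 25,989 kg; Δv = 423×9.80665×ln(4.082) = 4148.2×1.4066 ≈ 5835 m/s.
Stage 2: m₀ = 14,689 kg, m_f = 14,689 − 10,600 = 4,089 kg; Δv = 332×9.80665×ln(3.592) = 3255.8×1.2788 ≈ 4164 m/s.
Total Δv = 5835 + 4164 = 9999 m/s.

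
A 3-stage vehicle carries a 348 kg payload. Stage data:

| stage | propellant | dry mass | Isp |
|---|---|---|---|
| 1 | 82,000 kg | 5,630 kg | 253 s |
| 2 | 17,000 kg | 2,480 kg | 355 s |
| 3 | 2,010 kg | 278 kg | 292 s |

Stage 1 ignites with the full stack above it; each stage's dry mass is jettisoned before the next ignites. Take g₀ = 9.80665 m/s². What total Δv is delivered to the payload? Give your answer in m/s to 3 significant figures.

Ignition mass of stage 1 = 82,000+5,630 + 17,000+2,480 + 2,010+278 + 348 = 109,746 kg.
Stage 1: m₀ = 109,746 kg, m_f = 109,746 − 82,000 = 27,746 kg; Δv = 253×9.80665×ln(3.955) = 2481.1×1.3751 ≈ 3412 m/s.
Stage 2: m₀ = 22,116 kg, m_f = 22,116 − 17,000 = 5,116 kg; Δv = 355×9.80665×ln(4.323) = 3481.4×1.4639 ≈ 5096 m/s.
Stage 3: m₀ = 2,636 kg, m_f = 2,636 − 2,010 = 626 kg; Δv = 292×9.80665×ln(4.211) = 2863.5×1.4377 ≈ 4117 m/s.
Total Δv = 3412 + 5096 + 4117 = 12625 m/s.

Δv ≈ 12600 m/s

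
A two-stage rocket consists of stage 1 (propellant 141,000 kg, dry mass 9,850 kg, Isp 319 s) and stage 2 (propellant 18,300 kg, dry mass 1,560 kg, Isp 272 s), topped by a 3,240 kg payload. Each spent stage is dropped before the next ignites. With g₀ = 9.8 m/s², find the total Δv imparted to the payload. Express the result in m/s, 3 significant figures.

Δv ≈ 9390 m/s

Ignition mass of stage 1 = 141,000+9,850 + 18,300+1,560 + 3,240 = 173,950 kg.
Stage 1: m₀ = 173,950 kg, m_f = 173,950 − 141,000 = 32,950 kg; Δv = 319×9.8×ln(5.279) = 3126.2×1.6638 ≈ 5201 m/s.
Stage 2: m₀ = 23,100 kg, m_f = 23,100 − 18,300 = 4,800 kg; Δv = 272×9.8×ln(4.812) = 2665.6×1.5712 ≈ 4188 m/s.
Total Δv = 5201 + 4188 = 9389 m/s.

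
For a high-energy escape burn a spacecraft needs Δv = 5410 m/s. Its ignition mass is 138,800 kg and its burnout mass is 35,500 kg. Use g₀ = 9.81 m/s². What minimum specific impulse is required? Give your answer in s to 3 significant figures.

ln(m₀/m_f) = ln(138800/35500) = ln(3.91) = 1.3635.
Rocket equation: v_e = Δv / ln(m₀/m_f) = 5410 / 1.3635 = 3967.7 m/s.
Isp = v_e / g₀ = 3967.7 / 9.81 = 404.5 s.

Isp ≈ 404 s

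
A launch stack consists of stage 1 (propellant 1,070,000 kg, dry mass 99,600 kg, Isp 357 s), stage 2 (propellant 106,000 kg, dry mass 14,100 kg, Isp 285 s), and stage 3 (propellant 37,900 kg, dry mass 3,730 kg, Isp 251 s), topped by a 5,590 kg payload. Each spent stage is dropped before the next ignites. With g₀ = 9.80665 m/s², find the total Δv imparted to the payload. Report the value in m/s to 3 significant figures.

Δv ≈ 12400 m/s

Ignition mass of stage 1 = 1,070,000+99,600 + 106,000+14,100 + 37,900+3,730 + 5,590 = 1,336,920 kg.
Stage 1: m₀ = 1,336,920 kg, m_f = 1,336,920 − 1,070,000 = 266,920 kg; Δv = 357×9.80665×ln(5.009) = 3501.0×1.6112 ≈ 5641 m/s.
Stage 2: m₀ = 167,320 kg, m_f = 167,320 − 106,000 = 61,320 kg; Δv = 285×9.80665×ln(2.729) = 2794.9×1.0038 ≈ 2806 m/s.
Stage 3: m₀ = 47,220 kg, m_f = 47,220 − 37,900 = 9,320 kg; Δv = 251×9.80665×ln(5.067) = 2461.5×1.6227 ≈ 3994 m/s.
Total Δv = 5641 + 2806 + 3994 = 12441 m/s.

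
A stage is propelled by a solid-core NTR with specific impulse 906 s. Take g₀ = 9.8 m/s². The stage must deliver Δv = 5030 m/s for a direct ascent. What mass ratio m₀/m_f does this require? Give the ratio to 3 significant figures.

mass ratio ≈ 1.76

v_e = Isp · g₀ = 906 × 9.8 = 8878.8 m/s.
By the Tsiolkovsky rocket equation, m₀/m_f = exp(Δv / v_e) = exp(5030 / 8878.8) = exp(0.5665) = 1.7621.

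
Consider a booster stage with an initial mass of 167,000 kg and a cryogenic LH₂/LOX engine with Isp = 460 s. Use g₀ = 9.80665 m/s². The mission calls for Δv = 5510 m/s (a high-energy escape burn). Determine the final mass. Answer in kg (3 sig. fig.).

v_e = Isp · g₀ = 460 × 9.80665 = 4511.1 m/s.
Using Δv = v_e ln(m₀/m_f): m₀/m_f = exp(Δv / v_e) = exp(5510 / 4511.1) = exp(1.2214) = 3.3921.
m_f = m₀ / 3.3921 = 167,000 / 3.3921 = 49,232 kg.

final mass ≈ 49200 kg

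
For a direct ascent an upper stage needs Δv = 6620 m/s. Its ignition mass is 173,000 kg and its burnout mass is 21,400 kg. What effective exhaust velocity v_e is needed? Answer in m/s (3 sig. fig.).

v_e ≈ 3170 m/s

ln(m₀/m_f) = ln(173000/21400) = ln(8.084) = 2.0899.
v_e = Δv / ln(m₀/m_f) = 6620 / 2.0899 = 3167.6 m/s.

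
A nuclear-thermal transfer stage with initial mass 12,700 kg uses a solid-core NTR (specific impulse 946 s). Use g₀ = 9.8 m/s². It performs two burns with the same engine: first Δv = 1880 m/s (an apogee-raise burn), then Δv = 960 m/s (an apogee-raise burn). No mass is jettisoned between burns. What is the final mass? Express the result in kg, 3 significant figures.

final mass ≈ 9350 kg

v_e = Isp · g₀ = 946 × 9.8 = 9270.8 m/s.
After the first burn: m = 12700 × exp(−1880/9270.8) = 12700 × 0.81645 = 10,368.9 kg.
After the second burn: m = 10,368.9 × exp(−960/9270.8) = 10,368.9 × 0.90163 = 9,348.91 kg.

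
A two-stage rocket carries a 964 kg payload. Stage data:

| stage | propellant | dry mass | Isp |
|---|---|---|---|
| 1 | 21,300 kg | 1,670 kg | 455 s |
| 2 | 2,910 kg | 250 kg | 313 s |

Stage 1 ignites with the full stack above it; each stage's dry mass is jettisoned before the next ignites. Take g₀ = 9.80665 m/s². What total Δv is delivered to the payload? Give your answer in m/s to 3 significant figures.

Ignition mass of stage 1 = 21,300+1,670 + 2,910+250 + 964 = 27,094 kg.
Stage 1: m₀ = 27,094 kg, m_f = 27,094 − 21,300 = 5,794 kg; Δv = 455×9.80665×ln(4.676) = 4462.0×1.5425 ≈ 6883 m/s.
Stage 2: m₀ = 4,124 kg, m_f = 4,124 − 2,910 = 1,214 kg; Δv = 313×9.80665×ln(3.397) = 3069.5×1.2229 ≈ 3754 m/s.
Total Δv = 6883 + 3754 = 10637 m/s.

Δv ≈ 10600 m/s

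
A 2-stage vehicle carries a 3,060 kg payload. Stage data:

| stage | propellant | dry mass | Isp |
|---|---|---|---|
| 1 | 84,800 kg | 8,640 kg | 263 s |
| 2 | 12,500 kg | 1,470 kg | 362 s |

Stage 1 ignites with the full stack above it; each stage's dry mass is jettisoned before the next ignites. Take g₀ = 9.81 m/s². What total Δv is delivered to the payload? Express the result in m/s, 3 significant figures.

Ignition mass of stage 1 = 84,800+8,640 + 12,500+1,470 + 3,060 = 110,470 kg.
Stage 1: m₀ = 110,470 kg, m_f = 110,470 − 84,800 = 25,670 kg; Δv = 263×9.81×ln(4.303) = 2580.0×1.4594 ≈ 3765 m/s.
Stage 2: m₀ = 17,030 kg, m_f = 17,030 − 12,500 = 4,530 kg; Δv = 362×9.81×ln(3.759) = 3551.2×1.3243 ≈ 4703 m/s.
Total Δv = 3765 + 4703 = 8468 m/s.

Δv ≈ 8470 m/s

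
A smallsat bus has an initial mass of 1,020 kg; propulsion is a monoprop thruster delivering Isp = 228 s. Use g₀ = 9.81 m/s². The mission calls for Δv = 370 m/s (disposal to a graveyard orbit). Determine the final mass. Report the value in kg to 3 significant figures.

v_e = Isp · g₀ = 228 × 9.81 = 2236.7 m/s.
From the ideal rocket equation, m₀/m_f = exp(Δv / v_e) = exp(370 / 2236.7) = exp(0.1654) = 1.1799.
m_f = m₀ / 1.1799 = 1,020 / 1.1799 = 864.48 kg.

final mass ≈ 864 kg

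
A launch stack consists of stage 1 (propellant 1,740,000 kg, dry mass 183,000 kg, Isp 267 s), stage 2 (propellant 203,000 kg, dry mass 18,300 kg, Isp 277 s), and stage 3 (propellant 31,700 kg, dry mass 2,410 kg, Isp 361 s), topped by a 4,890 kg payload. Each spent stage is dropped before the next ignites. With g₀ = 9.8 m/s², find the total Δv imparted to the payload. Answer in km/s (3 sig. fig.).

Ignition mass of stage 1 = 1,740,000+183,000 + 203,000+18,300 + 31,700+2,410 + 4,890 = 2,183,300 kg.
Stage 1: m₀ = 2,183,300 kg, m_f = 2,183,300 − 1,740,000 = 443,300 kg; Δv = 267×9.8×ln(4.925) = 2616.6×1.5943 ≈ 4172 m/s.
Stage 2: m₀ = 260,300 kg, m_f = 260,300 − 203,000 = 57,300 kg; Δv = 277×9.8×ln(4.543) = 2714.6×1.5135 ≈ 4109 m/s.
Stage 3: m₀ = 39,000 kg, m_f = 39,000 − 31,700 = 7,300 kg; Δv = 361×9.8×ln(5.342) = 3537.8×1.6757 ≈ 5928 m/s.
Total Δv = 4172 + 4109 + 5928 = 14209 m/s.

Δv ≈ 14.2 km/s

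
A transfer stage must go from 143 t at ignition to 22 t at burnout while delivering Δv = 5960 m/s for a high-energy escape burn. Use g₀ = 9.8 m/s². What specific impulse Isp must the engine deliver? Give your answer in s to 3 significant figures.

Isp ≈ 325 s

ln(m₀/m_f) = ln(143000/22000) = ln(6.5) = 1.8718.
v_e = Δv / ln(m₀/m_f) = 5960 / 1.8718 = 3184.1 m/s.
Isp = v_e / g₀ = 3184.1 / 9.8 = 324.9 s.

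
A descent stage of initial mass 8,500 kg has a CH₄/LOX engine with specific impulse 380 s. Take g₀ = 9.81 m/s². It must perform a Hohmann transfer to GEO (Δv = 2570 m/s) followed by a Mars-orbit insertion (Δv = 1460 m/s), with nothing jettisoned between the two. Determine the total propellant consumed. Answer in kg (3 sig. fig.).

v_e = Isp · g₀ = 380 × 9.81 = 3727.8 m/s.
After the first burn: m = 8500 × exp(−2570/3727.8) = 8500 × 0.50187 = 4,265.9 kg.
After the second burn: m = 4,265.9 × exp(−1460/3727.8) = 4,265.9 × 0.67594 = 2,883.49 kg.
Total propellant = m₀ − m_final = 8500 − 2,883.49 = 5,616.51 kg.

total propellant consumed ≈ 5620 kg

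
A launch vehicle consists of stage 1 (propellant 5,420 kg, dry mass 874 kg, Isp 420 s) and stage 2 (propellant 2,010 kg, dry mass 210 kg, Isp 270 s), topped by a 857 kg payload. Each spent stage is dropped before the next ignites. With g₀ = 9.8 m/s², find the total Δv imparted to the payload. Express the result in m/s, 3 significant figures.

Ignition mass of stage 1 = 5,420+874 + 2,010+210 + 857 = 9,371 kg.
Stage 1: m₀ = 9,371 kg, m_f = 9,371 − 5,420 = 3,951 kg; Δv = 420×9.8×ln(2.372) = 4116.0×0.8637 ≈ 3555 m/s.
Stage 2: m₀ = 3,077 kg, m_f = 3,077 − 2,010 = 1,067 kg; Δv = 270×9.8×ln(2.884) = 2646.0×1.0591 ≈ 2802 m/s.
Total Δv = 3555 + 2802 = 6357 m/s.

Δv ≈ 6360 m/s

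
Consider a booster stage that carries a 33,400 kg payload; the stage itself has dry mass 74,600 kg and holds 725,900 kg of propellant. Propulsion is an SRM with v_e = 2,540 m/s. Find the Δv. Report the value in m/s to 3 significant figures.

m₀ = payload + dry + propellant = 33,400 + 74,600 + 725,900 = 833,900 kg.
m_f = payload + dry = 33,400 + 74,600 = 108,000 kg.
Using Δv = v_e ln(m₀/m_f): Δv = v_e · ln(m₀/m_f) = 2540.0 × ln(7.721) = 2540.0 × 2.0440 ≈ 5191.7 m/s.

Δv ≈ 5190 m/s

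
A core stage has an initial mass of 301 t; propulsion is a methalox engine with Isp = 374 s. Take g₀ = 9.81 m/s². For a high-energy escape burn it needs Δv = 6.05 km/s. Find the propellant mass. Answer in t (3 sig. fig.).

propellant mass ≈ 243 t

v_e = Isp · g₀ = 374 × 9.81 = 3668.9 m/s.
m₀/m_f = exp(Δv / v_e) = exp(6050 / 3668.9) = exp(1.6490) = 5.2017.
m_f = 301 / 5.2017 = 57.8657 t, so propellant = m₀ − m_f = 301 − 57.8657 = 243.1343 t.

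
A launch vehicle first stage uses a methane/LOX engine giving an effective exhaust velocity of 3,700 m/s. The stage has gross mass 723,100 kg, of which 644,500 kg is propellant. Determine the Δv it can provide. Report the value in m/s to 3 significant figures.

m_f = m₀ − m_prop = 723,100 − 644,500 = 78,600 kg.
From the ideal rocket equation, Δv = v_e · ln(m₀/m_f) = 3700.0 × ln(9.2) = 3700.0 × 2.2192 ≈ 8211.0 m/s.

Δv ≈ 8210 m/s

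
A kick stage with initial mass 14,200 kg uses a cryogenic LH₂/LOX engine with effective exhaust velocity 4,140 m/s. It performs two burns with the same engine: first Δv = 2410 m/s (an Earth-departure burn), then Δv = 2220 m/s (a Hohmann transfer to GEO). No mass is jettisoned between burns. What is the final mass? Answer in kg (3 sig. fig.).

final mass ≈ 4640 kg

After the first burn: m = 14200 × exp(−2410/4140.0) = 14200 × 0.55871 = 7,933.68 kg.
After the second burn: m = 7,933.68 × exp(−2220/4140.0) = 7,933.68 × 0.58495 = 4,640.81 kg.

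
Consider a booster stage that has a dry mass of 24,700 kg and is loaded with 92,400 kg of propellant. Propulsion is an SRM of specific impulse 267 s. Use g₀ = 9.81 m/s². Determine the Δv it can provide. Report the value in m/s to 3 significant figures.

Δv ≈ 4080 m/s

v_e = Isp · g₀ = 267 × 9.81 = 2619.3 m/s.
m₀ = m_dry + m_prop = 24,700 + 92,400 = 117,100 kg.
Using Δv = v_e ln(m₀/m_f): Δv = v_e · ln(m₀/m_f) = 2619.3 × ln(4.741) = 2619.3 × 1.5562 ≈ 4076.2 m/s.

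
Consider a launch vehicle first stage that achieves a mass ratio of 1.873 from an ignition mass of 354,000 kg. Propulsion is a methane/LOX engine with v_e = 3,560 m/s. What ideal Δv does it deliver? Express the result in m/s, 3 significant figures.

Δv ≈ 2230 m/s

From the ideal rocket equation, Δv = v_e · ln(1.873) = 3560.0 × 0.6275 ≈ 2234.0 m/s.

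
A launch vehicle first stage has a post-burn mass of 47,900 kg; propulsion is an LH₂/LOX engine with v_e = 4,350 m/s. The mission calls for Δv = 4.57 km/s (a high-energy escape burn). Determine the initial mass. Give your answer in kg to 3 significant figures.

m₀/m_f = exp(Δv / v_e) = exp(4570 / 4350.0) = exp(1.0506) = 2.8593.
m₀ = m_f × 2.8593 = 47,900 × 2.8593 = 136,960 kg.

initial mass ≈ 137000 kg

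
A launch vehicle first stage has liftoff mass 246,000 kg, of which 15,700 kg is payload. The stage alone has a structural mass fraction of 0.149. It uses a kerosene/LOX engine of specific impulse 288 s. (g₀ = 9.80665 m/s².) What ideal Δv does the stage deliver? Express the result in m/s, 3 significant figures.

Δv ≈ 4500 m/s

Stage wet mass = m₀ − payload = 246,000 − 15,700 = 230,300 kg.
Stage dry mass = ε × stage wet mass = 0.149 × 230,300 = 34,314.7 kg.
Burnout mass m_f = stage dry + payload = 34,314.7 + 15,700 = 50,014.7 kg.
v_e = Isp · g₀ = 288 × 9.80665 = 2824.3 m/s.
From the ideal rocket equation, Δv = v_e · ln(246,000/50,014.7) = 2824.3 × ln(4.919) = 2824.3 × 1.5930 ≈ 4499 m/s.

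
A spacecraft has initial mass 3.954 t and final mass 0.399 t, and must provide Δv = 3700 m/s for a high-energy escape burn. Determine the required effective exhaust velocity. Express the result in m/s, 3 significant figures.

v_e ≈ 1610 m/s

ln(m₀/m_f) = ln(3954/399) = ln(9.91) = 2.2935.
v_e = Δv / ln(m₀/m_f) = 3700 / 2.2935 = 1613.2 m/s.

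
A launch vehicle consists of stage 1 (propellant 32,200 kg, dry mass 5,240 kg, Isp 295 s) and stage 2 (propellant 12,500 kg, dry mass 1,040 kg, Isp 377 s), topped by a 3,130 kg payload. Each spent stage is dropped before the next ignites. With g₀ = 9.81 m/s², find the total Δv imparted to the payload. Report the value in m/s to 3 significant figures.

Δv ≈ 7740 m/s

Ignition mass of stage 1 = 32,200+5,240 + 12,500+1,040 + 3,130 = 54,110 kg.
Stage 1: m₀ = 54,110 kg, m_f = 54,110 − 32,200 = 21,910 kg; Δv = 295×9.81×ln(2.47) = 2894.0×0.9041 ≈ 2616 m/s.
Stage 2: m₀ = 16,670 kg, m_f = 16,670 − 12,500 = 4,170 kg; Δv = 377×9.81×ln(3.998) = 3698.4×1.3857 ≈ 5125 m/s.
Total Δv = 2616 + 5125 = 7741 m/s.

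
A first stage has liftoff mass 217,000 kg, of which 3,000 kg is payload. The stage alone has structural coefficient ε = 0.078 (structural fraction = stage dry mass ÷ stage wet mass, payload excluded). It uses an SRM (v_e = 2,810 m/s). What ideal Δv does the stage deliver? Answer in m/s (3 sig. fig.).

Stage wet mass = m₀ − payload = 217,000 − 3,000 = 214,000 kg.
Stage dry mass = ε × stage wet mass = 0.078 × 214,000 = 16,692 kg.
Burnout mass m_f = stage dry + payload = 16,692 + 3,000 = 19,692 kg.
Using Δv = v_e ln(m₀/m_f): Δv = v_e · ln(217,000/19,692) = 2810.0 × ln(11.02) = 2810.0 × 2.3997 ≈ 6743 m/s.

Δv ≈ 6740 m/s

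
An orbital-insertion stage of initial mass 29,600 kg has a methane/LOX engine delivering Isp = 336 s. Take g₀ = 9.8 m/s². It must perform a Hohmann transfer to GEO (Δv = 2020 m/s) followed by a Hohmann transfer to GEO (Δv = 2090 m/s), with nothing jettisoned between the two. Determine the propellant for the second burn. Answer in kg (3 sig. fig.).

v_e = Isp · g₀ = 336 × 9.8 = 3292.8 m/s.
After the first burn: m = 29600 × exp(−2020/3292.8) = 29600 × 0.54147 = 16,027.5 kg.
After the second burn: m = 16,027.5 × exp(−2090/3292.8) = 16,027.5 × 0.53008 = 8,495.86 kg.
Second-burn propellant = 16,027.5 − 8,495.86 = 7,531.64 kg.

propellant for the second burn ≈ 7530 kg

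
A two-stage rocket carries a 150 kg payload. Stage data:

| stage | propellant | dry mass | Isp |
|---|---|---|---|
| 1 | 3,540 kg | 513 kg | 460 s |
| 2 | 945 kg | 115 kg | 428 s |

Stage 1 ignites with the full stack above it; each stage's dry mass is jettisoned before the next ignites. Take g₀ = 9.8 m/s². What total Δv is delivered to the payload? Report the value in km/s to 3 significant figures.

Δv ≈ 11.4 km/s

Ignition mass of stage 1 = 3,540+513 + 945+115 + 150 = 5,263 kg.
Stage 1: m₀ = 5,263 kg, m_f = 5,263 − 3,540 = 1,723 kg; Δv = 460×9.8×ln(3.055) = 4508.0×1.1166 ≈ 5034 m/s.
Stage 2: m₀ = 1,210 kg, m_f = 1,210 − 945 = 265 kg; Δv = 428×9.8×ln(4.566) = 4194.4×1.5186 ≈ 6370 m/s.
Total Δv = 5034 + 6370 = 11404 m/s.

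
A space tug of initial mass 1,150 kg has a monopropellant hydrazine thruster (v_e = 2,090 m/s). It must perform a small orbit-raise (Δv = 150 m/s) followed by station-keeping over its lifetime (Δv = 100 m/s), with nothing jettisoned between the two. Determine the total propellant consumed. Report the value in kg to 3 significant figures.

total propellant consumed ≈ 130 kg

After the first burn: m = 1150 × exp(−150/2090.0) = 1150 × 0.93074 = 1,070.35 kg.
After the second burn: m = 1,070.35 × exp(−100/2090.0) = 1,070.35 × 0.95328 = 1,020.34 kg.
Total propellant = m₀ − m_final = 1150 − 1,020.34 = 129.66 kg.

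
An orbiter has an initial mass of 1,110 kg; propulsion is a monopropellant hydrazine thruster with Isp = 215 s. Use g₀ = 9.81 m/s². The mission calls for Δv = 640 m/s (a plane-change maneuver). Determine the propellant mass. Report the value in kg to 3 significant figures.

v_e = Isp · g₀ = 215 × 9.81 = 2109.2 m/s.
m₀/m_f = exp(Δv / v_e) = exp(640 / 2109.2) = exp(0.3034) = 1.3545.
m_f = 1,110 / 1.3545 = 819.491 kg, so propellant = m₀ − m_f = 1,110 − 819.491 = 290.509 kg.

propellant mass ≈ 291 kg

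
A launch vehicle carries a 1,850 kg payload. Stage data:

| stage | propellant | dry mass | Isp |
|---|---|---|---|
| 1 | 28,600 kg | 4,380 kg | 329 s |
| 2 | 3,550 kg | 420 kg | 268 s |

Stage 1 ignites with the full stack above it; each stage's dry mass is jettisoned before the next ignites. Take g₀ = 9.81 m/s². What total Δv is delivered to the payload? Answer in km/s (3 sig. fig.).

Δv ≈ 6.79 km/s

Ignition mass of stage 1 = 28,600+4,380 + 3,550+420 + 1,850 = 38,800 kg.
Stage 1: m₀ = 38,800 kg, m_f = 38,800 − 28,600 = 10,200 kg; Δv = 329×9.81×ln(3.804) = 3227.5×1.3360 ≈ 4312 m/s.
Stage 2: m₀ = 5,820 kg, m_f = 5,820 − 3,550 = 2,270 kg; Δv = 268×9.81×ln(2.564) = 2629.1×0.9415 ≈ 2475 m/s.
Total Δv = 4312 + 2475 = 6787 m/s.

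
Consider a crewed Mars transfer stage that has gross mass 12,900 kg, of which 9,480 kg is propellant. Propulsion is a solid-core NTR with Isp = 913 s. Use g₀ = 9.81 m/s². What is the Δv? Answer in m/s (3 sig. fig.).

Δv ≈ 11900 m/s

v_e = Isp · g₀ = 913 × 9.81 = 8956.5 m/s.
m_f = m₀ − m_prop = 12,900 − 9,480 = 3,420 kg.
Rocket equation: Δv = v_e · ln(m₀/m_f) = 8956.5 × ln(3.772) = 8956.5 × 1.3276 ≈ 11890.6 m/s.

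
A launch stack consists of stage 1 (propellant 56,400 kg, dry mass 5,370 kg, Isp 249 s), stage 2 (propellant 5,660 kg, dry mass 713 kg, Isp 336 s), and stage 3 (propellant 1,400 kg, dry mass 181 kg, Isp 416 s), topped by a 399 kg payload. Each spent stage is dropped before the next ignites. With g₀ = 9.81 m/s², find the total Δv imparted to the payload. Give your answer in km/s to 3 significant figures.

Ignition mass of stage 1 = 56,400+5,370 + 5,660+713 + 1,400+181 + 399 = 70,123 kg.
Stage 1: m₀ = 70,123 kg, m_f = 70,123 − 56,400 = 13,723 kg; Δv = 249×9.81×ln(5.11) = 2442.7×1.6312 ≈ 3984 m/s.
Stage 2: m₀ = 8,353 kg, m_f = 8,353 − 5,660 = 2,693 kg; Δv = 336×9.81×ln(3.102) = 3296.2×1.1320 ≈ 3731 m/s.
Stage 3: m₀ = 1,980 kg, m_f = 1,980 − 1,400 = 580 kg; Δv = 416×9.81×ln(3.414) = 4081.0×1.2278 ≈ 5011 m/s.
Total Δv = 3984 + 3731 + 5011 = 12726 m/s.

Δv ≈ 12.7 km/s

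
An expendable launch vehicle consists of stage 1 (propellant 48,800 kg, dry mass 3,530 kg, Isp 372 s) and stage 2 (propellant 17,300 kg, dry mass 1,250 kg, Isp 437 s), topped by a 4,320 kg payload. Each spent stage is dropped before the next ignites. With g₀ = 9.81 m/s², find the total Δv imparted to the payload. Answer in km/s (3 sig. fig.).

Ignition mass of stage 1 = 48,800+3,530 + 17,300+1,250 + 4,320 = 75,200 kg.
Stage 1: m₀ = 75,200 kg, m_f = 75,200 − 48,800 = 26,400 kg; Δv = 372×9.81×ln(2.848) = 3649.3×1.0468 ≈ 3820 m/s.
Stage 2: m₀ = 22,870 kg, m_f = 22,870 − 17,300 = 5,570 kg; Δv = 437×9.81×ln(4.106) = 4287.0×1.4124 ≈ 6055 m/s.
Total Δv = 3820 + 6055 = 9875 m/s.

Δv ≈ 9.88 km/s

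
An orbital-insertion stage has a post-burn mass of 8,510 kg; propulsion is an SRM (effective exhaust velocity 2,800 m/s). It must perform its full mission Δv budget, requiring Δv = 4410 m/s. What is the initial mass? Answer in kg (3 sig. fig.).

initial mass ≈ 41100 kg

Rocket equation: m₀/m_f = exp(Δv / v_e) = exp(4410 / 2800.0) = exp(1.5750) = 4.8307.
m₀ = m_f × 4.8307 = 8,510 × 4.8307 = 41,109.3 kg.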